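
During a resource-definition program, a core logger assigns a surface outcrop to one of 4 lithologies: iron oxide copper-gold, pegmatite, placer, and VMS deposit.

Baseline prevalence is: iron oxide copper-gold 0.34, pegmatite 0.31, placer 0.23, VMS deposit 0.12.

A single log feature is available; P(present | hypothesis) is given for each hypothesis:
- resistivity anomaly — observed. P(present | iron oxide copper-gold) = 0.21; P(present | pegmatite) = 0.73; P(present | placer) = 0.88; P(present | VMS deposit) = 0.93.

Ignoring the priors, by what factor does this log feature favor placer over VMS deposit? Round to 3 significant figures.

0.946

Likelihood of this log feature under each hypothesis:
  placer: 0.88
  VMS deposit: 0.93
Bayes factor = 0.88 / 0.93 ≈ 0.946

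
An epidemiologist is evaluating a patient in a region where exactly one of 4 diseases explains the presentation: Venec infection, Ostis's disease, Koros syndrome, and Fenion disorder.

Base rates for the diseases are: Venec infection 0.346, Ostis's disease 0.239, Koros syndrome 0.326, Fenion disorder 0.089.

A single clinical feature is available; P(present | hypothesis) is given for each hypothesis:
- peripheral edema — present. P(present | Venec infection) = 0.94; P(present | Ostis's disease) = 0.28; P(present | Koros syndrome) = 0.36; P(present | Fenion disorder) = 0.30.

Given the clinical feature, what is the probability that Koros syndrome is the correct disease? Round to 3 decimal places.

0.219

By Bayes' rule, the unnormalized weight for each hypothesis is prior × likelihood:
  Venec infection: 0.346 × 0.94 = 0.32524
  Ostis's disease: 0.239 × 0.28 = 0.06692
  Koros syndrome: 0.326 × 0.36 = 0.11736
  Fenion disorder: 0.089 × 0.30 = 0.0267
Marginal likelihood of the evidence = 0.53622.
P(Koros syndrome | evidence) = 0.11736 / 0.53622 ≈ 0.219.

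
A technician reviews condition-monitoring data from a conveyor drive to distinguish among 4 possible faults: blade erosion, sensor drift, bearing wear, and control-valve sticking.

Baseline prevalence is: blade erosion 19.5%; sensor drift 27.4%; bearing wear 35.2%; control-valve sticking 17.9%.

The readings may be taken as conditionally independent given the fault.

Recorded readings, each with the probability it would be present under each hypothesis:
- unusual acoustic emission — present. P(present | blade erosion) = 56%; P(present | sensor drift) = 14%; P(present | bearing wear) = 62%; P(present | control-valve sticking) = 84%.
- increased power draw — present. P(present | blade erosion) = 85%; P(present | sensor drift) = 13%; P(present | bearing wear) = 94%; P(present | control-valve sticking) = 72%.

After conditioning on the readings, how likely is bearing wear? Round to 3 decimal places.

Multiply each prior by the joint likelihood of the reading pattern:
  blade erosion: 0.195 × 0.56 × 0.85 = 0.09282
  sensor drift: 0.274 × 0.14 × 0.13 = 0.0049868
  bearing wear: 0.352 × 0.62 × 0.94 = 0.20515
  control-valve sticking: 0.179 × 0.84 × 0.72 = 0.10826
Marginal likelihood of the evidence = 0.41121.
P(bearing wear | evidence) = 0.20515 / 0.41121 ≈ 0.499.

0.499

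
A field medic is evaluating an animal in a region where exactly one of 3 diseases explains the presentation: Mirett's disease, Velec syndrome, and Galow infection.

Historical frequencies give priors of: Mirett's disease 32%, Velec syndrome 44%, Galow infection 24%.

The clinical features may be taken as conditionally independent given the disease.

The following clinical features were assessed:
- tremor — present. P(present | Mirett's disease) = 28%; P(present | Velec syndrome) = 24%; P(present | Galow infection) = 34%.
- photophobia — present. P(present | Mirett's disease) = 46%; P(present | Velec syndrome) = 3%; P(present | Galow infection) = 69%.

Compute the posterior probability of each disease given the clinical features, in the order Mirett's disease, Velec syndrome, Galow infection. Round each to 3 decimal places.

For each hypothesis, the unnormalized posterior weight is prior × product of the clinical feature likelihoods:
  Mirett's disease: 0.32 × 0.28 × 0.46 = 0.041216
  Velec syndrome: 0.44 × 0.24 × 0.03 = 0.003168
  Galow infection: 0.24 × 0.34 × 0.69 = 0.056304
Normalizing constant Z = 0.041216 + 0.003168 + 0.056304 = 0.10069.
P(Mirett's disease | evidence) = 0.041216 / 0.10069 ≈ 0.409
P(Velec syndrome | evidence) = 0.003168 / 0.10069 ≈ 0.031
P(Galow infection | evidence) = 0.056304 / 0.10069 ≈ 0.559

0.409, 0.031, 0.559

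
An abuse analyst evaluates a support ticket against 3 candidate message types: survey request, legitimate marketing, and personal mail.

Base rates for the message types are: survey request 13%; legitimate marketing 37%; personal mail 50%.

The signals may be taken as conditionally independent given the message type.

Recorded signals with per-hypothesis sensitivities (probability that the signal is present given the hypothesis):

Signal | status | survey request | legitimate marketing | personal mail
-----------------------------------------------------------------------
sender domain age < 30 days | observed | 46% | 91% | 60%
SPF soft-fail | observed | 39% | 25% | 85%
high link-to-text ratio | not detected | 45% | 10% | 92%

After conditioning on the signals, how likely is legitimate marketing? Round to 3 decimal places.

0.695

By Bayes' rule with conditional independence, the unnormalized weight for each hypothesis is prior × ∏ likelihoods (using 1 − P(present | H) for each absent signal):
  survey request: 0.13 × 0.46 × 0.39 × (1 − 0.45) = 0.012827
  legitimate marketing: 0.37 × 0.91 × 0.25 × (1 − 0.10) = 0.075758
  personal mail: 0.50 × 0.60 × 0.85 × (1 − 0.92) = 0.0204
The unnormalized weights sum to 0.10898.
P(legitimate marketing | evidence) = 0.075758 / 0.10898 ≈ 0.695.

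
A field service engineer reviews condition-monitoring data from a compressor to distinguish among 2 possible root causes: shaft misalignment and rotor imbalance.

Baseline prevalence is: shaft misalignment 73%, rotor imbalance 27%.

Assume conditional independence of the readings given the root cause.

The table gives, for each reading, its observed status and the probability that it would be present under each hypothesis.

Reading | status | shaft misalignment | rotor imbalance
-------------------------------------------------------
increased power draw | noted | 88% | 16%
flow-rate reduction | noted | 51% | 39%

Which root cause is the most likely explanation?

shaft misalignment

For each hypothesis, the unnormalized posterior weight is prior × product of the reading likelihoods:
  shaft misalignment: 0.73 × 0.88 × 0.51 = 0.32762
  rotor imbalance: 0.27 × 0.16 × 0.39 = 0.016848
The unnormalized weights sum to 0.34447.
P(shaft misalignment | evidence) ≈ 0.32762 / 0.34447 ≈ 0.951
P(rotor imbalance | evidence) ≈ 0.016848 / 0.34447 ≈ 0.049
The largest is 0.951, so shaft misalignment is most probable.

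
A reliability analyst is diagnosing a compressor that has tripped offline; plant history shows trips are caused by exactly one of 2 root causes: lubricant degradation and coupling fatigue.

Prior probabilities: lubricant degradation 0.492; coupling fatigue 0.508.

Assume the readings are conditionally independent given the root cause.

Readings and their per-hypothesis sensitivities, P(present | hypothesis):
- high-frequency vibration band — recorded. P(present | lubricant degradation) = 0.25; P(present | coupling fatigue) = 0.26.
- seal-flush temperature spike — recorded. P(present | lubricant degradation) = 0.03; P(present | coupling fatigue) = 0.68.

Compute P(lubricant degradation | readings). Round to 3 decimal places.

For each hypothesis, the unnormalized posterior weight is prior × product of the reading likelihoods:
  lubricant degradation: 0.492 × 0.25 × 0.03 = 0.00369
  coupling fatigue: 0.508 × 0.26 × 0.68 = 0.089814
Normalizing constant Z = 0.00369 + 0.089814 = 0.093504.
P(lubricant degradation | evidence) = 0.00369 / 0.093504 ≈ 0.039.

0.039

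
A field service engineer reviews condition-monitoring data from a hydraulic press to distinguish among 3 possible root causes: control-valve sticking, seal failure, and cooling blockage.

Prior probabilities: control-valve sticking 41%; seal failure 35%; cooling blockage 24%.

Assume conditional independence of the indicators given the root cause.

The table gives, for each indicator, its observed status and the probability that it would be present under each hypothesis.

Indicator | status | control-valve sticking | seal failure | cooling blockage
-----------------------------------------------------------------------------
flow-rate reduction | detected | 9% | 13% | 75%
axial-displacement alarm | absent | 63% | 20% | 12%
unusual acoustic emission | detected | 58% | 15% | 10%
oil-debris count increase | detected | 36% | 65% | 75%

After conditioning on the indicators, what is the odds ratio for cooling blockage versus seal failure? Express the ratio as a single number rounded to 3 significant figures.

3.35

Unnormalized posterior weight (prior times the indicator likelihoods) for each of the two hypotheses (using 1 − P(present | H) for each absent indicator):
  cooling blockage: 0.24 × 0.75 × (1 − 0.12) × 0.10 × 0.75 = 0.01188
  seal failure: 0.35 × 0.13 × (1 − 0.20) × 0.15 × 0.65 = 0.003549
Odds(cooling blockage : seal failure) = 0.01188 / 0.003549 ≈ 3.35.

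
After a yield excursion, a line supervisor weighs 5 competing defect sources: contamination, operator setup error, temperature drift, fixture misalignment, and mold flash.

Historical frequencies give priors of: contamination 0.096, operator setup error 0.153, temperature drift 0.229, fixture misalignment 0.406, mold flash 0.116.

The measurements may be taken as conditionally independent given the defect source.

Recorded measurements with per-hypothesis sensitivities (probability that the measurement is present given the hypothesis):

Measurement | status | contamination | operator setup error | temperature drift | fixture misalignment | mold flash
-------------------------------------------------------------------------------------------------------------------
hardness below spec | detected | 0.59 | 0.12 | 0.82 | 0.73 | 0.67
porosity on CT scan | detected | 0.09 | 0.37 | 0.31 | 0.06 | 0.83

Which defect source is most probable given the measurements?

By Bayes' rule with conditional independence, the unnormalized weight for each hypothesis is prior × ∏ likelihoods:
  contamination: 0.096 × 0.59 × 0.09 = 0.0050976
  operator setup error: 0.153 × 0.12 × 0.37 = 0.0067932
  temperature drift: 0.229 × 0.82 × 0.31 = 0.058212
  fixture misalignment: 0.406 × 0.73 × 0.06 = 0.017783
  mold flash: 0.116 × 0.67 × 0.83 = 0.064508
The unnormalized weights sum to 0.15239.
P(contamination | evidence) ≈ 0.0050976 / 0.15239 ≈ 0.033
P(operator setup error | evidence) ≈ 0.0067932 / 0.15239 ≈ 0.045
P(temperature drift | evidence) ≈ 0.058212 / 0.15239 ≈ 0.382
P(fixture misalignment | evidence) ≈ 0.017783 / 0.15239 ≈ 0.117
P(mold flash | evidence) ≈ 0.064508 / 0.15239 ≈ 0.423
The largest is 0.423, so mold flash is most probable.

mold flash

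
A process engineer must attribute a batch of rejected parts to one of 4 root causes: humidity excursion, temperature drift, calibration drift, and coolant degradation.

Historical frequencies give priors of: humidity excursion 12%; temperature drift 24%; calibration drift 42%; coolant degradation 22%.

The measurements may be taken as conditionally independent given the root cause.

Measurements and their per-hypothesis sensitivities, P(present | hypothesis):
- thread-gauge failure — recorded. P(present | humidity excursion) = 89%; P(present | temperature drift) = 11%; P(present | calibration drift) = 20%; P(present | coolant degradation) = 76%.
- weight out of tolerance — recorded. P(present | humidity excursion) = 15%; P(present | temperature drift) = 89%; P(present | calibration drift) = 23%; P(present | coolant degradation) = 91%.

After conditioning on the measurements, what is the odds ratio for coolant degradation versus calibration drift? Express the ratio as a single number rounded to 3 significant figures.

7.88

Posterior odds equal prior odds times the likelihood ratio; only the two competing hypotheses matter.
  coolant degradation: 0.22 × 0.76 × 0.91 = 0.15215
  calibration drift: 0.42 × 0.20 × 0.23 = 0.01932
Posterior odds = 0.15215 / 0.01932 ≈ 7.88.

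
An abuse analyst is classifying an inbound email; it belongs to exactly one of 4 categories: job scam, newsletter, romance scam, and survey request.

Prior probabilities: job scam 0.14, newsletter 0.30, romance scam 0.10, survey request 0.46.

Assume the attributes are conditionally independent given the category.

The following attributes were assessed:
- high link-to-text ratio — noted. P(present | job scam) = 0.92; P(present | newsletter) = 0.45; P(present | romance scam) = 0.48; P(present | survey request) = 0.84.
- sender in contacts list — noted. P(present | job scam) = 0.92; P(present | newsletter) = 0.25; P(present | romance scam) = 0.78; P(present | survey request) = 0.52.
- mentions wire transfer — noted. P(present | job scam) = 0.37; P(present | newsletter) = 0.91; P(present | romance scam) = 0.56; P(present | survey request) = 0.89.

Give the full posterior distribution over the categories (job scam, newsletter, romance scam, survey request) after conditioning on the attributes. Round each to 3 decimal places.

0.160, 0.112, 0.076, 0.652

For each hypothesis, the unnormalized posterior weight is prior × product of the attribute likelihoods:
  job scam: 0.14 × 0.92 × 0.92 × 0.37 = 0.043844
  newsletter: 0.30 × 0.45 × 0.25 × 0.91 = 0.030713
  romance scam: 0.10 × 0.48 × 0.78 × 0.56 = 0.020966
  survey request: 0.46 × 0.84 × 0.52 × 0.89 = 0.17883
The unnormalized weights sum to 0.27435.
P(job scam | evidence) = 0.043844 / 0.27435 ≈ 0.160
P(newsletter | evidence) = 0.030713 / 0.27435 ≈ 0.112
P(romance scam | evidence) = 0.020966 / 0.27435 ≈ 0.076
P(survey request | evidence) = 0.17883 / 0.27435 ≈ 0.652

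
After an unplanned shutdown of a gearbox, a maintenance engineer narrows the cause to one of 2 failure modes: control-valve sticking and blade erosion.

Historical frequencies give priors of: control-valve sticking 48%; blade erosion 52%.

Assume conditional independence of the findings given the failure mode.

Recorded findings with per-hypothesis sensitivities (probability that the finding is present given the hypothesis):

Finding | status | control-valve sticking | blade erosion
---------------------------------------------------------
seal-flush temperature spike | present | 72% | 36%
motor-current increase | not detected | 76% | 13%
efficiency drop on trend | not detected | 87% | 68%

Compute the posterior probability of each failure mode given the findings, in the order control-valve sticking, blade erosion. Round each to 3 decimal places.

0.171, 0.829

For each hypothesis, the unnormalized posterior weight is prior × product of the finding likelihoods (using 1 − P(present | H) for each absent finding):
  control-valve sticking: 0.48 × 0.72 × (1 − 0.76) × (1 − 0.87) = 0.010783
  blade erosion: 0.52 × 0.36 × (1 − 0.13) × (1 − 0.68) = 0.052116
Marginal likelihood of the evidence = 0.062899.
P(control-valve sticking | evidence) = 0.010783 / 0.062899 ≈ 0.171
P(blade erosion | evidence) = 0.052116 / 0.062899 ≈ 0.829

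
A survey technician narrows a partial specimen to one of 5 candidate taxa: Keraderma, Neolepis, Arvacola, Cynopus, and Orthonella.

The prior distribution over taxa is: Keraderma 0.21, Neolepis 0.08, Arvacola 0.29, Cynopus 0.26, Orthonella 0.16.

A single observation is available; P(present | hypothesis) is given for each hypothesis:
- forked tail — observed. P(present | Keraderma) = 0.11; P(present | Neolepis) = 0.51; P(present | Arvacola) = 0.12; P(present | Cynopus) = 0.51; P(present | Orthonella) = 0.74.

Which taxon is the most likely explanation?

Cynopus

Multiply each prior by the likelihood of the observation:
  Keraderma: 0.21 × 0.11 = 0.0231
  Neolepis: 0.08 × 0.51 = 0.0408
  Arvacola: 0.29 × 0.12 = 0.0348
  Cynopus: 0.26 × 0.51 = 0.1326
  Orthonella: 0.16 × 0.74 = 0.1184
Marginal likelihood of the evidence = 0.3497.
P(Keraderma | evidence) ≈ 0.0231 / 0.3497 ≈ 0.066
P(Neolepis | evidence) ≈ 0.0408 / 0.3497 ≈ 0.117
P(Arvacola | evidence) ≈ 0.0348 / 0.3497 ≈ 0.100
P(Cynopus | evidence) ≈ 0.1326 / 0.3497 ≈ 0.379
P(Orthonella | evidence) ≈ 0.1184 / 0.3497 ≈ 0.339
The largest is 0.379, so Cynopus is most probable.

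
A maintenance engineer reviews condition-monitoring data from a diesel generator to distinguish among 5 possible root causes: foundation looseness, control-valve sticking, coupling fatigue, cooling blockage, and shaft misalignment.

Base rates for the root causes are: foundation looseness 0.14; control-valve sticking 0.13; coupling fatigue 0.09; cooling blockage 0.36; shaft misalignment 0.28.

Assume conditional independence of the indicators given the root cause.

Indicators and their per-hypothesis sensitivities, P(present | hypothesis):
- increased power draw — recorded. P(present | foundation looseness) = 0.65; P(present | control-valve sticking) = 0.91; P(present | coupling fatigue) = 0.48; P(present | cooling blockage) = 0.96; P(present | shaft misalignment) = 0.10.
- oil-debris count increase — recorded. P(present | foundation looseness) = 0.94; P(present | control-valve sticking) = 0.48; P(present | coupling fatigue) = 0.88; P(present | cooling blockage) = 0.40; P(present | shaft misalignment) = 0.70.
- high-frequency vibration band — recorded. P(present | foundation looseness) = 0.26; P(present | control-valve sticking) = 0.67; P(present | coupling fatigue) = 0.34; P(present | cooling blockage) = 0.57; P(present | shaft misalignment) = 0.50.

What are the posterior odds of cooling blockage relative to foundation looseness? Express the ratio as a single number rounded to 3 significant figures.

3.54

Posterior odds equal prior odds times the likelihood ratio; only the two competing hypotheses matter.
  cooling blockage: 0.36 × 0.96 × 0.40 × 0.57 = 0.078797
  foundation looseness: 0.14 × 0.65 × 0.94 × 0.26 = 0.02224
Posterior odds = 0.078797 / 0.02224 ≈ 3.54.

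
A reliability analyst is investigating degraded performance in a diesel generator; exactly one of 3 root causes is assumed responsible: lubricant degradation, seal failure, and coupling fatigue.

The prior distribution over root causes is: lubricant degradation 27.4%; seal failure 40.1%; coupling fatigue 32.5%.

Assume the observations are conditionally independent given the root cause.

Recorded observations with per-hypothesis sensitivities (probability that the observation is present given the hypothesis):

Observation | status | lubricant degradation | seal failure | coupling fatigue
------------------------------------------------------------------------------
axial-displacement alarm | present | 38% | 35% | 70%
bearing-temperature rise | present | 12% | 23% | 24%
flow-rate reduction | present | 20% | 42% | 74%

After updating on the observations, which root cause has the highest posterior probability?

By Bayes' rule with conditional independence, the unnormalized weight for each hypothesis is prior × ∏ likelihoods:
  lubricant degradation: 0.274 × 0.38 × 0.12 × 0.20 = 0.0024989
  seal failure: 0.401 × 0.35 × 0.23 × 0.42 = 0.013558
  coupling fatigue: 0.325 × 0.70 × 0.24 × 0.74 = 0.040404
Marginal likelihood of the evidence = 0.056461.
P(lubricant degradation | evidence) ≈ 0.0024989 / 0.056461 ≈ 0.044
P(seal failure | evidence) ≈ 0.013558 / 0.056461 ≈ 0.240
P(coupling fatigue | evidence) ≈ 0.040404 / 0.056461 ≈ 0.716
The largest is 0.716, so coupling fatigue is most probable.

coupling fatigue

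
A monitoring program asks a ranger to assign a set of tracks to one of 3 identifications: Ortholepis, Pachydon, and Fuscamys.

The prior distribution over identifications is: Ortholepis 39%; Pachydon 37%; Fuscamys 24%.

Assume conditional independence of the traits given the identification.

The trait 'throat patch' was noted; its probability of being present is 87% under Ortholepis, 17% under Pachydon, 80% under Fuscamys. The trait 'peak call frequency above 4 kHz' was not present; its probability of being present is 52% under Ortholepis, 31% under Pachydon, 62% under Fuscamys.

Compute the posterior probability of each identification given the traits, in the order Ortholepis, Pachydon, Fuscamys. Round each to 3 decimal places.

0.583, 0.155, 0.261

Multiply each prior by the joint likelihood of the trait pattern (using 1 − P(present | H) for each absent trait):
  Ortholepis: 0.39 × 0.87 × (1 − 0.52) = 0.16286
  Pachydon: 0.37 × 0.17 × (1 − 0.31) = 0.043401
  Fuscamys: 0.24 × 0.80 × (1 − 0.62) = 0.07296
The unnormalized weights sum to 0.27922.
P(Ortholepis | evidence) = 0.16286 / 0.27922 ≈ 0.583
P(Pachydon | evidence) = 0.043401 / 0.27922 ≈ 0.155
P(Fuscamys | evidence) = 0.07296 / 0.27922 ≈ 0.261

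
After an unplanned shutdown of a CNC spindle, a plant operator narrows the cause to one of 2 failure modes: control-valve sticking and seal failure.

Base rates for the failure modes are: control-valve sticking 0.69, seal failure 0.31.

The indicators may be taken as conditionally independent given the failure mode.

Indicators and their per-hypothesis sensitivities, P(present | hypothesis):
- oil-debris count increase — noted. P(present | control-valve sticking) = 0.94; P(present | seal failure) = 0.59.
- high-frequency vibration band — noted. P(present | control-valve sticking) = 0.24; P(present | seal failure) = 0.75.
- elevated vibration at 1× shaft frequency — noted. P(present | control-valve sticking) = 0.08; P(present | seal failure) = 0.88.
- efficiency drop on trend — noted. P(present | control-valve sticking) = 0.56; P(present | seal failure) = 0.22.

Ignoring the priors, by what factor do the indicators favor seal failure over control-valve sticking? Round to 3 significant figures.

Take the product of per-indicator likelihoods under each hypothesis, then divide.
  seal failure: 0.59 × 0.75 × 0.88 × 0.22 = 0.085668
  control-valve sticking: 0.94 × 0.24 × 0.08 × 0.56 = 0.010107
Bayes factor = 0.085668 / 0.010107 ≈ 8.48

8.48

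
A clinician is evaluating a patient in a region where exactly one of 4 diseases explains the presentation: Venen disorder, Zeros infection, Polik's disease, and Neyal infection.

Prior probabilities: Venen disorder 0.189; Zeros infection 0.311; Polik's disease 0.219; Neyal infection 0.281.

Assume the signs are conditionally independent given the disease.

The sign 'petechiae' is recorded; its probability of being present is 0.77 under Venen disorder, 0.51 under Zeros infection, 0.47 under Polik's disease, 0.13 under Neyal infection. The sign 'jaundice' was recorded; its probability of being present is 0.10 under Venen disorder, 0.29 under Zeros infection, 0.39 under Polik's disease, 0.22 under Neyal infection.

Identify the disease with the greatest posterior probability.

Zeros infection

By Bayes' rule with conditional independence, the unnormalized weight for each hypothesis is prior × ∏ likelihoods:
  Venen disorder: 0.189 × 0.77 × 0.10 = 0.014553
  Zeros infection: 0.311 × 0.51 × 0.29 = 0.045997
  Polik's disease: 0.219 × 0.47 × 0.39 = 0.040143
  Neyal infection: 0.281 × 0.13 × 0.22 = 0.0080366
The unnormalized weights sum to 0.10873.
P(Venen disorder | evidence) ≈ 0.014553 / 0.10873 ≈ 0.134
P(Zeros infection | evidence) ≈ 0.045997 / 0.10873 ≈ 0.423
P(Polik's disease | evidence) ≈ 0.040143 / 0.10873 ≈ 0.369
P(Neyal infection | evidence) ≈ 0.0080366 / 0.10873 ≈ 0.074
The largest is 0.423, so Zeros infection is most probable.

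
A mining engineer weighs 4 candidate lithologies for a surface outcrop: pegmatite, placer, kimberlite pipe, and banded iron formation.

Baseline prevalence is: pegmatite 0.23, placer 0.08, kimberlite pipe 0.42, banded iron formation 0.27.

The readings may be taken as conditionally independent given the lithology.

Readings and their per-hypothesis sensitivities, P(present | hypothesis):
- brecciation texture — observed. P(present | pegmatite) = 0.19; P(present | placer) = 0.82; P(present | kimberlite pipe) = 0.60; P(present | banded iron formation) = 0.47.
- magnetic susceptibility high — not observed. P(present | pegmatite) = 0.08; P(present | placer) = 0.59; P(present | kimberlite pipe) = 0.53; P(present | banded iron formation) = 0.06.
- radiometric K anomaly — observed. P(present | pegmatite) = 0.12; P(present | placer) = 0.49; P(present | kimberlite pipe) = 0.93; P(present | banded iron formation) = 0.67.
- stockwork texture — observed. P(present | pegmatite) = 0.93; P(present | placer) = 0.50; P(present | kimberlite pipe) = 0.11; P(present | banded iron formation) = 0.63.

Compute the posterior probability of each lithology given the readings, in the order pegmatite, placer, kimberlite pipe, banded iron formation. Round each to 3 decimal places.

0.061, 0.090, 0.165, 0.685

Multiply each prior by the joint likelihood of the reading pattern (using 1 − P(present | H) for each absent reading):
  pegmatite: 0.23 × 0.19 × (1 − 0.08) × 0.12 × 0.93 = 0.0044868
  placer: 0.08 × 0.82 × (1 − 0.59) × 0.49 × 0.50 = 0.0065895
  kimberlite pipe: 0.42 × 0.60 × (1 − 0.53) × 0.93 × 0.11 = 0.012116
  banded iron formation: 0.27 × 0.47 × (1 − 0.06) × 0.67 × 0.63 = 0.050351
The unnormalized weights sum to 0.073543.
P(pegmatite | evidence) = 0.0044868 / 0.073543 ≈ 0.061
P(placer | evidence) = 0.0065895 / 0.073543 ≈ 0.090
P(kimberlite pipe | evidence) = 0.012116 / 0.073543 ≈ 0.165
P(banded iron formation | evidence) = 0.050351 / 0.073543 ≈ 0.685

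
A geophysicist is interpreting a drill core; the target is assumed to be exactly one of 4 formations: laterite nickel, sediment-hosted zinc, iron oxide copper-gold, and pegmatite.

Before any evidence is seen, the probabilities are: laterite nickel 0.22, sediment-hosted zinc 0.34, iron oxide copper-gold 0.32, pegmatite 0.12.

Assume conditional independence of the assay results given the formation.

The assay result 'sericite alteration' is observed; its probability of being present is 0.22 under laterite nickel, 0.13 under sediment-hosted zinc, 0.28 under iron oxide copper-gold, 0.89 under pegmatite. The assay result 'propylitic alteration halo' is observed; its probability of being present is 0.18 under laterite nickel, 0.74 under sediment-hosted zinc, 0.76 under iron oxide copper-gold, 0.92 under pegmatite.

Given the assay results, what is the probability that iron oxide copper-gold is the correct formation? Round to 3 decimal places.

0.328

By Bayes' rule with conditional independence, the unnormalized weight for each hypothesis is prior × ∏ likelihoods:
  laterite nickel: 0.22 × 0.22 × 0.18 = 0.008712
  sediment-hosted zinc: 0.34 × 0.13 × 0.74 = 0.032708
  iron oxide copper-gold: 0.32 × 0.28 × 0.76 = 0.068096
  pegmatite: 0.12 × 0.89 × 0.92 = 0.098256
The unnormalized weights sum to 0.20777.
P(iron oxide copper-gold | evidence) = 0.068096 / 0.20777 ≈ 0.328.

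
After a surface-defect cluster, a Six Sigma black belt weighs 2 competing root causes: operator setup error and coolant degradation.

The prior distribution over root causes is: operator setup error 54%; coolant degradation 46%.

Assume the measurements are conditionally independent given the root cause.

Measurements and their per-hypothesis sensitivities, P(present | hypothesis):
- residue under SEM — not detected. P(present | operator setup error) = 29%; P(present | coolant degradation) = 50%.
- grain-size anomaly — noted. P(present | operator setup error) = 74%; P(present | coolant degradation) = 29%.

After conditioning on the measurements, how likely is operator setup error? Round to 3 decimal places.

For each hypothesis, the unnormalized posterior weight is prior × product of the measurement likelihoods (using 1 − P(present | H) for each absent measurement):
  operator setup error: 0.54 × (1 − 0.29) × 0.74 = 0.28372
  coolant degradation: 0.46 × (1 − 0.50) × 0.29 = 0.0667
The unnormalized weights sum to 0.35042.
P(operator setup error | evidence) = 0.28372 / 0.35042 ≈ 0.810.

0.810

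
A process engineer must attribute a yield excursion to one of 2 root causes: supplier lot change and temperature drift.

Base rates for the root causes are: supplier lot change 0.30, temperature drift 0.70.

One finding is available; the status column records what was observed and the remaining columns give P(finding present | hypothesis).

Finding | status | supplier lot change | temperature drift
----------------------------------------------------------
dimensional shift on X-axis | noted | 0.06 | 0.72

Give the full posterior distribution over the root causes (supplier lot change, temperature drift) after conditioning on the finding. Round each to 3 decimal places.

0.034, 0.966

Multiply each prior by the likelihood of the finding:
  supplier lot change: 0.30 × 0.06 = 0.018
  temperature drift: 0.70 × 0.72 = 0.504
Marginal likelihood of the evidence = 0.522.
P(supplier lot change | evidence) = 0.018 / 0.522 ≈ 0.034
P(temperature drift | evidence) = 0.504 / 0.522 ≈ 0.966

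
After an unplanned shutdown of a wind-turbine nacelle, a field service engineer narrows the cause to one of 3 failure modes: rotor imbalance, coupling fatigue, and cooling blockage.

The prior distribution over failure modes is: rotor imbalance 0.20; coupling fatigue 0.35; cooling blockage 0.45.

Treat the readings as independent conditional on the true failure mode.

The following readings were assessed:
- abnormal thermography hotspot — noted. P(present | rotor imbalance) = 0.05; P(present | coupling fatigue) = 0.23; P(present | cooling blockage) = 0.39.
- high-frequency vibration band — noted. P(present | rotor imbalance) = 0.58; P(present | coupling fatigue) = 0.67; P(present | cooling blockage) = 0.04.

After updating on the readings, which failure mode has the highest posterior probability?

By Bayes' rule with conditional independence, the unnormalized weight for each hypothesis is prior × ∏ likelihoods:
  rotor imbalance: 0.20 × 0.05 × 0.58 = 0.0058
  coupling fatigue: 0.35 × 0.23 × 0.67 = 0.053935
  cooling blockage: 0.45 × 0.39 × 0.04 = 0.00702
Marginal likelihood of the evidence = 0.066755.
P(rotor imbalance | evidence) ≈ 0.0058 / 0.066755 ≈ 0.087
P(coupling fatigue | evidence) ≈ 0.053935 / 0.066755 ≈ 0.808
P(cooling blockage | evidence) ≈ 0.00702 / 0.066755 ≈ 0.105
The largest is 0.808, so coupling fatigue is most probable.

coupling fatigue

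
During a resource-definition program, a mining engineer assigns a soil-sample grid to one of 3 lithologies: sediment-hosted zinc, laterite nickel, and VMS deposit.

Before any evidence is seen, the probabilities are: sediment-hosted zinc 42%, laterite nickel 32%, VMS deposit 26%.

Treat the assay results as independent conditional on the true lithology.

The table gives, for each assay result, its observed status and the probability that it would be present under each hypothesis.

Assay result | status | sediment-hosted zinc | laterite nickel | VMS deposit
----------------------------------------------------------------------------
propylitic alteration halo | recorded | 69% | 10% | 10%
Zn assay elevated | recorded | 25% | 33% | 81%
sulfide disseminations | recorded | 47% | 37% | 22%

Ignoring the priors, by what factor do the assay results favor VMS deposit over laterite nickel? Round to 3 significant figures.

1.46

Joint likelihood of the assay result pattern under each hypothesis:
  VMS deposit: 0.10 × 0.81 × 0.22 = 0.01782
  laterite nickel: 0.10 × 0.33 × 0.37 = 0.01221
Bayes factor = 0.01782 / 0.01221 ≈ 1.46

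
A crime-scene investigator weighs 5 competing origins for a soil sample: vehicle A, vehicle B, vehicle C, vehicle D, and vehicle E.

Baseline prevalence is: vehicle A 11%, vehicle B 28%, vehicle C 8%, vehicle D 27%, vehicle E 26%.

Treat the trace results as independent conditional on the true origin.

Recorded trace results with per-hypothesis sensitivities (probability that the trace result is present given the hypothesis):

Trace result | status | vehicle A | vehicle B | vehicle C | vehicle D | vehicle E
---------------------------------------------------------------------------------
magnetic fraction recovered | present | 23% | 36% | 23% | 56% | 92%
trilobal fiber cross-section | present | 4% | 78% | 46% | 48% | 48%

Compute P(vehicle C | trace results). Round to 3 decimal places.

For each hypothesis, the unnormalized posterior weight is prior × product of the trace result likelihoods:
  vehicle A: 0.11 × 0.23 × 0.04 = 0.001012
  vehicle B: 0.28 × 0.36 × 0.78 = 0.078624
  vehicle C: 0.08 × 0.23 × 0.46 = 0.008464
  vehicle D: 0.27 × 0.56 × 0.48 = 0.072576
  vehicle E: 0.26 × 0.92 × 0.48 = 0.11482
The unnormalized weights sum to 0.27549.
P(vehicle C | evidence) = 0.008464 / 0.27549 ≈ 0.031.

0.031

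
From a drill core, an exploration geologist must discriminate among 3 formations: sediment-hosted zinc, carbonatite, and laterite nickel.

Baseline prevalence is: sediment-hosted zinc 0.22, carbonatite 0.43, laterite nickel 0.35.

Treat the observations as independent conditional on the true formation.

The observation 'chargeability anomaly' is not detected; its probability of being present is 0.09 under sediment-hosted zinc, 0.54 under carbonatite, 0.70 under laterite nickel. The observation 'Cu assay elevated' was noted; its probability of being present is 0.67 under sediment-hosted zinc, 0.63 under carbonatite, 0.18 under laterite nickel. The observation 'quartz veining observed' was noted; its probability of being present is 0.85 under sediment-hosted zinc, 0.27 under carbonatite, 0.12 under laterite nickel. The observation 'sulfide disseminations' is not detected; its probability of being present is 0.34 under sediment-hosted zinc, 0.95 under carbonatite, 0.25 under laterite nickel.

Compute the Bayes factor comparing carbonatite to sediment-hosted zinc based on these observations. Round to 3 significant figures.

0.0114

Joint likelihood of the evidence pattern under each hypothesis (using 1 − P(present | H) for each absent observation):
  carbonatite: (1 − 0.54) × 0.63 × 0.27 × (1 − 0.95) = 0.0039123
  sediment-hosted zinc: (1 − 0.09) × 0.67 × 0.85 × (1 − 0.34) = 0.34204
Bayes factor = 0.0039123 / 0.34204 ≈ 0.0114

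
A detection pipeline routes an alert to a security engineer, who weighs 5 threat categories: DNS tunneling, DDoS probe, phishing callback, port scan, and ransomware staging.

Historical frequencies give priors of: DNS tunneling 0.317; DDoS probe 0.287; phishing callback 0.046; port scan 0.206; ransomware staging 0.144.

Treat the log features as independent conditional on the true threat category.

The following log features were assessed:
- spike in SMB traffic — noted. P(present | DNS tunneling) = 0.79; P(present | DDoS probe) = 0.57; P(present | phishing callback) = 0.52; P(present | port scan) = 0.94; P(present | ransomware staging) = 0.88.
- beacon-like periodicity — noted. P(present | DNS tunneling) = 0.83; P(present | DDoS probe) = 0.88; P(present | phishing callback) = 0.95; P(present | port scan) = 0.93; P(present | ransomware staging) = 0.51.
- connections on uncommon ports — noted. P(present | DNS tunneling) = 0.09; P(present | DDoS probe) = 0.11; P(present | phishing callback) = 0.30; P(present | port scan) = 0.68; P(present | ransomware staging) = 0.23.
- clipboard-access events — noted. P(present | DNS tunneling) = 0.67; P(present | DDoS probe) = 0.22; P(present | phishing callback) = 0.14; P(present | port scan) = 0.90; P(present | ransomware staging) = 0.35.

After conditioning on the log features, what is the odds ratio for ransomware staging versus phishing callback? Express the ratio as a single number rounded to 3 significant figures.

5.45

The normalizing constant cancels in an odds ratio, so compute prior × likelihood for the two hypotheses only:
  ransomware staging: 0.144 × 0.88 × 0.51 × 0.23 × 0.35 = 0.0052025
  phishing callback: 0.046 × 0.52 × 0.95 × 0.30 × 0.14 = 0.00095441
Odds(ransomware staging : phishing callback) = 0.0052025 / 0.00095441 ≈ 5.45.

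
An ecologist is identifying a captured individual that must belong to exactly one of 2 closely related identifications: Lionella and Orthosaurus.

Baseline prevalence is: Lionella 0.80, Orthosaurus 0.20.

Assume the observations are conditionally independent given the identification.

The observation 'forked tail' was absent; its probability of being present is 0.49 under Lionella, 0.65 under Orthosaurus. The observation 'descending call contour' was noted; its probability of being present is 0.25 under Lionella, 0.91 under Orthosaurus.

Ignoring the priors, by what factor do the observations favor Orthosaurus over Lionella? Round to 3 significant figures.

2.50

The Bayes factor is the ratio of the joint likelihoods of the evidence pattern under the two hypotheses (using 1 − P(present | H) for each absent observation).
  Orthosaurus: (1 − 0.65) × 0.91 = 0.3185
  Lionella: (1 − 0.49) × 0.25 = 0.1275
Bayes factor = 0.3185 / 0.1275 ≈ 2.50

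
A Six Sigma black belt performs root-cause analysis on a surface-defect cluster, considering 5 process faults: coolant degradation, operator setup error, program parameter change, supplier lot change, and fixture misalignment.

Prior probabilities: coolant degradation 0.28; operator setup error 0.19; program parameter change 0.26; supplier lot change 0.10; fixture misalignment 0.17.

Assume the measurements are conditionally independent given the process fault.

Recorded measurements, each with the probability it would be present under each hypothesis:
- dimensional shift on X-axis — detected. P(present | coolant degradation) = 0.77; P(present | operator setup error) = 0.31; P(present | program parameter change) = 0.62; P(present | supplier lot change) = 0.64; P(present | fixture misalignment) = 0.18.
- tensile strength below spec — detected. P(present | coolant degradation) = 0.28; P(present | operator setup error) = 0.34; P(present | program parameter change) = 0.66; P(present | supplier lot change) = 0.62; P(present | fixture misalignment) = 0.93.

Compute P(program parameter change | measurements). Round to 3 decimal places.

0.417

By Bayes' rule with conditional independence, the unnormalized weight for each hypothesis is prior × ∏ likelihoods:
  coolant degradation: 0.28 × 0.77 × 0.28 = 0.060368
  operator setup error: 0.19 × 0.31 × 0.34 = 0.020026
  program parameter change: 0.26 × 0.62 × 0.66 = 0.10639
  supplier lot change: 0.10 × 0.64 × 0.62 = 0.03968
  fixture misalignment: 0.17 × 0.18 × 0.93 = 0.028458
Normalizing constant Z = 0.060368 + 0.020026 + 0.10639 + 0.03968 + 0.028458 = 0.25492.
P(program parameter change | evidence) = 0.10639 / 0.25492 ≈ 0.417.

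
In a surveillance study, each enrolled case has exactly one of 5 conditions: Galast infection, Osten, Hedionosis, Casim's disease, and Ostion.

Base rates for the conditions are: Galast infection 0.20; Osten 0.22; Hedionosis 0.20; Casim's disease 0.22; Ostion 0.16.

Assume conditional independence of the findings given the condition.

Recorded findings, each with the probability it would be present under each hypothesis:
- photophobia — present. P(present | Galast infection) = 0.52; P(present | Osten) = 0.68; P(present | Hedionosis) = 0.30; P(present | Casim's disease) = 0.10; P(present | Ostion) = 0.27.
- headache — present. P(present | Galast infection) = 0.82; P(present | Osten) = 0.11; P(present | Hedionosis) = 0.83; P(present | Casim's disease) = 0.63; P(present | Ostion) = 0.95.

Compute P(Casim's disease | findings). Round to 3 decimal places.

0.067

Multiply each prior by the joint likelihood of the evidence pattern:
  Galast infection: 0.20 × 0.52 × 0.82 = 0.08528
  Osten: 0.22 × 0.68 × 0.11 = 0.016456
  Hedionosis: 0.20 × 0.30 × 0.83 = 0.0498
  Casim's disease: 0.22 × 0.10 × 0.63 = 0.01386
  Ostion: 0.16 × 0.27 × 0.95 = 0.04104
The unnormalized weights sum to 0.20644.
P(Casim's disease | evidence) = 0.01386 / 0.20644 ≈ 0.067.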